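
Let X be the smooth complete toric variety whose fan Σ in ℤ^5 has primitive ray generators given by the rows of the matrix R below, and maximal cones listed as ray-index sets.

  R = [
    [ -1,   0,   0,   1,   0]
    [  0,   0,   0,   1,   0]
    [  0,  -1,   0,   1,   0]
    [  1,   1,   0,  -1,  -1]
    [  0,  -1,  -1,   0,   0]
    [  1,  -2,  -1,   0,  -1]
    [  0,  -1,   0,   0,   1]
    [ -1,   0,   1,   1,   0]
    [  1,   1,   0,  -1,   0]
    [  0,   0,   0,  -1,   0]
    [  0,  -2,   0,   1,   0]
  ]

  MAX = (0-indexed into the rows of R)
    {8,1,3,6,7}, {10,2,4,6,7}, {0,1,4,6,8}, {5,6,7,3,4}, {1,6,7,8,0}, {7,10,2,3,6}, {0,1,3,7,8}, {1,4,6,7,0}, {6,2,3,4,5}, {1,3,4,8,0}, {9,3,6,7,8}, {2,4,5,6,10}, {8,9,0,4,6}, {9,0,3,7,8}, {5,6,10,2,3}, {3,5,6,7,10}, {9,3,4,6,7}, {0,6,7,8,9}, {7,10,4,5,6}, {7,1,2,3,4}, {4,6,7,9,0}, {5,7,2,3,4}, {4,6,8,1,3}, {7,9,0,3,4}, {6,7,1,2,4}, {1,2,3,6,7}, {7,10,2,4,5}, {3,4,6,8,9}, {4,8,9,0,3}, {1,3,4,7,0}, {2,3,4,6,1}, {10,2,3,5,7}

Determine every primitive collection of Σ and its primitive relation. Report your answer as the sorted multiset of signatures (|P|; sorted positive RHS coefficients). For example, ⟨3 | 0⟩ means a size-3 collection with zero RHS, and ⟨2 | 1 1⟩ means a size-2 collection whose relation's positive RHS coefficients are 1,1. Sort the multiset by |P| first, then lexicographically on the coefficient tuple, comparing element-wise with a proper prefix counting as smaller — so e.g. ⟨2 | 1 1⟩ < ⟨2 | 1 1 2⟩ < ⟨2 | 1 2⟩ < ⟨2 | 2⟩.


18 collections generate NE(X_Σ); each relation:

  P = {1,9}:  v_{1} + v_{9} = 0 ; sig = ⟨2 | 0⟩
  P = {0,2}:  v_{0} + v_{2} = v_{1} + v_{4} + v_{7} ; sig = ⟨2 | 1 1 1⟩
  P = {0,10}:  v_{0} + v_{10} = v_{2} + v_{4} + v_{7} ; sig = ⟨2 | 1 1 1⟩
  P = {2,8}:  v_{2} + v_{8} = v_{1} + v_{3} + v_{6} ; sig = ⟨2 | 1 1 1⟩
  P = {8,10}:  v_{8} + v_{10} = v_{2} + v_{3} + v_{6} ; sig = ⟨2 | 1 1 1⟩
  P = {2,9}:  v_{2} + v_{9} = v_{3} + v_{4} + v_{6} + v_{7} ; sig = ⟨2 | 1 1 1 1⟩
  P = {0,5}:  v_{0} + v_{5} = v_{2} + v_{3} + 2·v_{4} + v_{7} ; sig = ⟨2 | 1 1 1 2⟩
  P = {5,8}:  v_{5} + v_{8} = v_{2} + 2·v_{3} + v_{4} + v_{6} ; sig = ⟨2 | 1 1 1 2⟩
  P = {1,5}:  v_{1} + v_{5} = 2·v_{2} + v_{3} + v_{4} ; sig = ⟨2 | 1 1 2⟩
  P = {1,10}:  v_{1} + v_{10} = 2·v_{2} ; sig = ⟨2 | 2⟩
  P = {9,10}:  v_{9} + v_{10} = 2·v_{3} + 2·v_{4} + 2·v_{6} + 2·v_{7} ; sig = ⟨2 | 2 2 2 2⟩
  P = {5,9}:  v_{5} + v_{9} = 3·v_{3} + 3·v_{4} + 2·v_{6} + 2·v_{7} ; sig = ⟨2 | 2 2 3 3⟩
  P = {0,3,6}:  v_{0} + v_{3} + v_{6} = 0 ; sig = ⟨3 | 0⟩
  P = {4,7,8}:  v_{4} + v_{7} + v_{8} = 0 ; sig = ⟨3 | 0⟩
  P = {3,4,10}:  v_{3} + v_{4} + v_{10} = v_{5} ; sig = ⟨3 | 1⟩
  P = {2,5,6,7}:  v_{2} + v_{5} + v_{6} + v_{7} = 2·v_{10} ; sig = ⟨4 | 2⟩
  P = {1,3,4,6,7}:  v_{1} + v_{3} + v_{4} + v_{6} + v_{7} = v_{2} ; sig = ⟨5 | 1⟩
  P = {2,3,4,6,7}:  v_{2} + v_{3} + v_{4} + v_{6} + v_{7} = v_{10} ; sig = ⟨5 | 1⟩

so the primitive-relation signature multiset is
[⟨2 | 0⟩, ⟨2 | 1 1 1⟩, ⟨2 | 1 1 1⟩, ⟨2 | 1 1 1⟩, ⟨2 | 1 1 1⟩, ⟨2 | 1 1 1 1⟩, ⟨2 | 1 1 1 2⟩, ⟨2 | 1 1 1 2⟩, ⟨2 | 1 1 2⟩, ⟨2 | 2⟩, ⟨2 | 2 2 2 2⟩, ⟨2 | 2 2 3 3⟩, ⟨3 | 0⟩, ⟨3 | 0⟩, ⟨3 | 1⟩, ⟨4 | 2⟩, ⟨5 | 1⟩, ⟨5 | 1⟩]


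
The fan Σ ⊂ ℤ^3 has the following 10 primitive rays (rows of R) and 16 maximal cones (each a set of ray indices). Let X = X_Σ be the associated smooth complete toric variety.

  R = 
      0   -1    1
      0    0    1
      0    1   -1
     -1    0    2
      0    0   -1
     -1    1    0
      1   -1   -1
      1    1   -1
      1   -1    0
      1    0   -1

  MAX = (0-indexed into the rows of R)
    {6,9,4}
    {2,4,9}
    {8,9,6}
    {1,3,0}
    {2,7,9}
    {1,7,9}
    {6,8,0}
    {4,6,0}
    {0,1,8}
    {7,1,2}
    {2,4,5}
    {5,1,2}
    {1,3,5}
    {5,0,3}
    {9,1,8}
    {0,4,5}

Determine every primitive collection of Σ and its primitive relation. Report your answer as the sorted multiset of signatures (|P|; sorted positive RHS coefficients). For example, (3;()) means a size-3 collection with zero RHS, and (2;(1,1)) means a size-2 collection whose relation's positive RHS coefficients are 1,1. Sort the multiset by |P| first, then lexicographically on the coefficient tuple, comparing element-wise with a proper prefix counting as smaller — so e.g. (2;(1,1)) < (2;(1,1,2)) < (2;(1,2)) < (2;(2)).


23 collections generate NE(X_Σ); each relation:

  • {0,2}:  v_{0} + v_{2} = 0  →  sig = (2;())
  • {1,4}:  v_{1} + v_{4} = 0  →  sig = (2;())
  • {5,8}:  v_{5} + v_{8} = 0  →  sig = (2;())
  • {0,9}:  v_{0} + v_{9} = v_{8}  →  sig = (2;(1))
  • {1,6}:  v_{1} + v_{6} = v_{8}  →  sig = (2;(1))
  • {2,8}:  v_{2} + v_{8} = v_{9}  →  sig = (2;(1))
  • {3,6}:  v_{3} + v_{6} = v_{0}  →  sig = (2;(1))
  • {3,9}:  v_{3} + v_{9} = v_{1}  →  sig = (2;(1))
  • {4,8}:  v_{4} + v_{8} = v_{6}  →  sig = (2;(1))
  • {5,6}:  v_{5} + v_{6} = v_{4}  →  sig = (2;(1))
  • {5,9}:  v_{5} + v_{9} = v_{2}  →  sig = (2;(1))
  • {0,7}:  v_{0} + v_{7} = v_{1} + v_{9}  →  sig = (2;(1,1))
  • {2,3}:  v_{2} + v_{3} = v_{1} + v_{5}  →  sig = (2;(1,1))
  • {2,6}:  v_{2} + v_{6} = v_{4} + v_{9}  →  sig = (2;(1,1))
  • {3,4}:  v_{3} + v_{4} = v_{0} + v_{5}  →  sig = (2;(1,1))
  • {3,8}:  v_{3} + v_{8} = v_{0} + v_{1}  →  sig = (2;(1,1))
  • {4,7}:  v_{4} + v_{7} = v_{2} + v_{9}  →  sig = (2;(1,1))
  • {3,7}:  v_{3} + v_{7} = 2·v_{1} + v_{2}  →  sig = (2;(1,2))
  • {5,7}:  v_{5} + v_{7} = v_{1} + 2·v_{2}  →  sig = (2;(1,2))
  • {7,8}:  v_{7} + v_{8} = v_{1} + 2·v_{9}  →  sig = (2;(1,2))
  • {6,7}:  v_{6} + v_{7} = 2·v_{9}  →  sig = (2;(2))
  • {0,1,5}:  v_{0} + v_{1} + v_{5} = v_{3}  →  sig = (3;(1))
  • {1,2,9}:  v_{1} + v_{2} + v_{9} = v_{7}  →  sig = (3;(1))

Sorted signature multiset PRS(X):
[(2;()), (2;()), (2;()), (2;(1)), (2;(1)), (2;(1)), (2;(1)), (2;(1)), (2;(1)), (2;(1)), (2;(1)), (2;(1,1)), (2;(1,1)), (2;(1,1)), (2;(1,1)), (2;(1,1)), (2;(1,1)), (2;(1,2)), (2;(1,2)), (2;(1,2)), (2;(2)), (3;(1)), (3;(1))]


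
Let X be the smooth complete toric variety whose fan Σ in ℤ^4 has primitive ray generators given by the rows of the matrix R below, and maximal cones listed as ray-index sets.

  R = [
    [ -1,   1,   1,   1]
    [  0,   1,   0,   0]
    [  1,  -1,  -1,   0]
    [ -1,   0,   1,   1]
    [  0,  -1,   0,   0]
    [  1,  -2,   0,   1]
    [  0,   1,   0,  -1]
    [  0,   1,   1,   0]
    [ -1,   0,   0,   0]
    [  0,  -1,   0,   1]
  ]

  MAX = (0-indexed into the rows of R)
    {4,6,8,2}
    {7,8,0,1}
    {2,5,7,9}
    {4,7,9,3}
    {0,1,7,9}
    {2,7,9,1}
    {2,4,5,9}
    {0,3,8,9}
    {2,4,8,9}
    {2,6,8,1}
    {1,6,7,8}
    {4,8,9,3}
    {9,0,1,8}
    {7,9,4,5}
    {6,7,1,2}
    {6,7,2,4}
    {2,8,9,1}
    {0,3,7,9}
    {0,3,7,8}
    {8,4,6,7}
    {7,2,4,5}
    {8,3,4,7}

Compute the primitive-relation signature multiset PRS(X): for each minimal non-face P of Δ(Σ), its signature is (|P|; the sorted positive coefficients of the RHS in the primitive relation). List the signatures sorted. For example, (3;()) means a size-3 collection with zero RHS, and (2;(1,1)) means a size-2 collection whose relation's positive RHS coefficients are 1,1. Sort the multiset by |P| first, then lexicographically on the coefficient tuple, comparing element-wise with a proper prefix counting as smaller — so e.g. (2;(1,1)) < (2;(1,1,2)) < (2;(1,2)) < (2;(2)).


Σ has 16 primitive collections:

  {1,4}:  v_{1} + v_{4} = 0  ⟹  sig = (2;())
  {6,9}:  v_{6} + v_{9} = 0  ⟹  sig = (2;())
  {0,4}:  v_{0} + v_{4} = v_{3}  ⟹  sig = (2;(1))
  {1,3}:  v_{1} + v_{3} = v_{0}  ⟹  sig = (2;(1))
  {2,3}:  v_{2} + v_{3} = v_{9}  ⟹  sig = (2;(1))
  {0,2}:  v_{0} + v_{2} = v_{1} + v_{9}  ⟹  sig = (2;(1,1))
  {3,6}:  v_{3} + v_{6} = v_{7} + v_{8}  ⟹  sig = (2;(1,1))
  {5,8}:  v_{5} + v_{8} = v_{4} + v_{9}  ⟹  sig = (2;(1,1))
  {0,6}:  v_{0} + v_{6} = v_{1} + v_{7} + v_{8}  ⟹  sig = (2;(1,1,1))
  {1,5}:  v_{1} + v_{5} = v_{2} + v_{7} + v_{9}  ⟹  sig = (2;(1,1,1))
  {5,6}:  v_{5} + v_{6} = v_{2} + v_{4} + v_{7}  ⟹  sig = (2;(1,1,1))
  {3,5}:  v_{3} + v_{5} = v_{4} + v_{7} + 2·v_{9}  ⟹  sig = (2;(1,1,2))
  {0,5}:  v_{0} + v_{5} = v_{7} + 2·v_{9}  ⟹  sig = (2;(1,2))
  {2,7,8}:  v_{2} + v_{7} + v_{8} = 0  ⟹  sig = (3;())
  {7,8,9}:  v_{7} + v_{8} + v_{9} = v_{3}  ⟹  sig = (3;(1))
  {2,4,7,9}:  v_{2} + v_{4} + v_{7} + v_{9} = v_{5}  ⟹  sig = (4;(1))

Hence PRS(X_Σ) =
    |P|=2: 13 collections, coeffs (), (), (1), (1), (1), (1,1), (1,1), (1,1), (1,1,1), (1,1,1), (1,1,1), (1,1,2), (1,2)
    |P|=3: 2 collections, coeffs (), (1)
    |P|=4: 1 collection, coeffs (1)


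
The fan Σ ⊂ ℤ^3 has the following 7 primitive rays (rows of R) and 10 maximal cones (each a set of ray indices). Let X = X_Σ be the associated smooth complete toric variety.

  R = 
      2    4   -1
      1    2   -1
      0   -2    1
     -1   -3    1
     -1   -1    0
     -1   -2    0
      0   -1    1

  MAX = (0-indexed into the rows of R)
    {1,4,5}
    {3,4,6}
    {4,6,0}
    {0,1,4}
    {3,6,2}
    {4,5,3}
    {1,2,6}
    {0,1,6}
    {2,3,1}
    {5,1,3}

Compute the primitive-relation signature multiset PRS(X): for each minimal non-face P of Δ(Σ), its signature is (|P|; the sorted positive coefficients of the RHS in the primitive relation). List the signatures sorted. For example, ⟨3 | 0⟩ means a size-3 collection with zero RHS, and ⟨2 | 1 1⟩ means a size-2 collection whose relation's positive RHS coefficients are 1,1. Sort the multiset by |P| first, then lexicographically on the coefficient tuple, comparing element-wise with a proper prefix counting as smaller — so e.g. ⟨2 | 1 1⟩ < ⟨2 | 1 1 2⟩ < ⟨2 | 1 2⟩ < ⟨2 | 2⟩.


9 collections generate NE(X_Σ); each relation:

  P={0,5}:  v_{0} + v_{5} = v_{1}  ⟹  sig = ⟨2 | 1⟩
  P={2,4}:  v_{2} + v_{4} = v_{3}  ⟹  sig = ⟨2 | 1⟩
  P={5,6}:  v_{5} + v_{6} = v_{3}  ⟹  sig = ⟨2 | 1⟩
  P={0,3}:  v_{0} + v_{3} = v_{1} + v_{6}  ⟹  sig = ⟨2 | 1 1⟩
  P={2,5}:  v_{2} + v_{5} = v_{1} + 2·v_{3}  ⟹  sig = ⟨2 | 1 2⟩
  P={0,2}:  v_{0} + v_{2} = 2·v_{1} + 2·v_{6}  ⟹  sig = ⟨2 | 2 2⟩
  P={1,4,6}:  v_{1} + v_{4} + v_{6} = 0  ⟹  sig = ⟨3 | 0⟩
  P={1,3,4}:  v_{1} + v_{3} + v_{4} = v_{5}  ⟹  sig = ⟨3 | 1⟩
  P={1,3,6}:  v_{1} + v_{3} + v_{6} = v_{2}  ⟹  sig = ⟨3 | 1⟩

so the primitive-relation signature multiset is
    ⟨2 | 1⟩
    ⟨2 | 1⟩
    ⟨2 | 1⟩
    ⟨2 | 1 1⟩
    ⟨2 | 1 2⟩
    ⟨2 | 2 2⟩
    ⟨3 | 0⟩
    ⟨3 | 1⟩
    ⟨3 | 1⟩


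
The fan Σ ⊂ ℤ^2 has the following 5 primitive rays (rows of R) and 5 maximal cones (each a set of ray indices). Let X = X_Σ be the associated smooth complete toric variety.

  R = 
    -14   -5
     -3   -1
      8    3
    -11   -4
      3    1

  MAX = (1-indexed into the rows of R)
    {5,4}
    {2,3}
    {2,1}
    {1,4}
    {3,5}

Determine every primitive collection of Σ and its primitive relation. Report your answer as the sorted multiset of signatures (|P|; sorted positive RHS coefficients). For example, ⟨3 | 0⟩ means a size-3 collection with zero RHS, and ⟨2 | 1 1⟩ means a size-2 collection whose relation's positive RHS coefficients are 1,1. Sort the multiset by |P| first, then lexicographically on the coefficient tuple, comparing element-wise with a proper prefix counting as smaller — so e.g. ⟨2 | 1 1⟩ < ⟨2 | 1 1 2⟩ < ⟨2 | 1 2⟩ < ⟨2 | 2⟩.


Σ has 5 primitive collections:

  P={2,5}:  v_{2} + v_{5} = 0 — sig = ⟨2 | 0⟩
  P={1,5}:  v_{1} + v_{5} = v_{4} — sig = ⟨2 | 1⟩
  P={2,4}:  v_{2} + v_{4} = v_{1} — sig = ⟨2 | 1⟩
  P={3,4}:  v_{3} + v_{4} = v_{2} — sig = ⟨2 | 1⟩
  P={1,3}:  v_{1} + v_{3} = 2·v_{2} — sig = ⟨2 | 2⟩

Sorted signature multiset PRS(X):
    |P|=2: 5 collections, coeffs (), (1), (1), (1), (2)


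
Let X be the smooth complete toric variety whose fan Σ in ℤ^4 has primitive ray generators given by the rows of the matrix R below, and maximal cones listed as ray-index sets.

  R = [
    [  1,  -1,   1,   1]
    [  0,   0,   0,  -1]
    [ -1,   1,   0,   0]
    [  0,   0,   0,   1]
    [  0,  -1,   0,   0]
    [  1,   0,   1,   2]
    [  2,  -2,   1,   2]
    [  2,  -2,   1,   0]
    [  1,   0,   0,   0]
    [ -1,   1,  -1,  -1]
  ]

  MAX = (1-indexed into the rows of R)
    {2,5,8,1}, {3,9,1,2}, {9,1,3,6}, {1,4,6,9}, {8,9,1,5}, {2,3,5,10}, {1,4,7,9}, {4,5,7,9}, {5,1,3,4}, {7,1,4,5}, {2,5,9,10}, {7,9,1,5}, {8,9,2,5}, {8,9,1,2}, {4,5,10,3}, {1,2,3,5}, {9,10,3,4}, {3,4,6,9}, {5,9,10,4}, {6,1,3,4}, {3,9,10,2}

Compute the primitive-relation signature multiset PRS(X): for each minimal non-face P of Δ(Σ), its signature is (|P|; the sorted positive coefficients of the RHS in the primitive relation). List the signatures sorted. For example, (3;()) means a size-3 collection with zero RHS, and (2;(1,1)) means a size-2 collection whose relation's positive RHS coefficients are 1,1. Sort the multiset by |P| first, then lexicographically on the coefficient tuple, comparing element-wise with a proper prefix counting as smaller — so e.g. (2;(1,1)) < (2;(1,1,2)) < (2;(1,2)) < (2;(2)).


|primitive collections| = 18. Relations:

  P={1,10}:  v_{1} + v_{10} = 0 — sig = (2;())
  P={2,4}:  v_{2} + v_{4} = 0 — sig = (2;())
  P={3,7}:  v_{3} + v_{7} = v_{1} + v_{4} — sig = (2;(1,1))
  P={3,8}:  v_{3} + v_{8} = v_{1} + v_{2} — sig = (2;(1,1))
  P={5,6}:  v_{5} + v_{6} = v_{1} + v_{4} — sig = (2;(1,1))
  P={2,6}:  v_{2} + v_{6} = v_{1} + v_{3} + v_{9} — sig = (2;(1,1,1))
  P={2,7}:  v_{2} + v_{7} = v_{1} + v_{5} + v_{9} — sig = (2;(1,1,1))
  P={4,8}:  v_{4} + v_{8} = v_{1} + v_{5} + v_{9} — sig = (2;(1,1,1))
  P={6,10}:  v_{6} + v_{10} = v_{3} + v_{4} + v_{9} — sig = (2;(1,1,1))
  P={7,10}:  v_{7} + v_{10} = v_{4} + v_{5} + v_{9} — sig = (2;(1,1,1))
  P={8,10}:  v_{8} + v_{10} = v_{2} + v_{5} + v_{9} — sig = (2;(1,1,1))
  P={6,8}:  v_{6} + v_{8} = 2·v_{1} + v_{9} — sig = (2;(1,2))
  P={6,7}:  v_{6} + v_{7} = 2·v_{1} + 2·v_{4} + v_{9} — sig = (2;(1,2,2))
  P={7,8}:  v_{7} + v_{8} = 2·v_{1} + 2·v_{5} + 2·v_{9} — sig = (2;(2,2,2))
  P={3,5,9}:  v_{3} + v_{5} + v_{9} = 0 — sig = (3;())
  P={1,2,5,9}:  v_{1} + v_{2} + v_{5} + v_{9} = v_{8} — sig = (4;(1))
  P={1,3,4,9}:  v_{1} + v_{3} + v_{4} + v_{9} = v_{6} — sig = (4;(1))
  P={1,4,5,9}:  v_{1} + v_{4} + v_{5} + v_{9} = v_{7} — sig = (4;(1))

Sorted signature multiset PRS(X):
    |P|=2: 14 collections, coeffs (), (), (1,1), (1,1), (1,1), (1,1,1), (1,1,1), (1,1,1), (1,1,1), (1,1,1), (1,1,1), (1,2), (1,2,2), (2,2,2)
    |P|=3: 1 collection, coeffs ()
    |P|=4: 3 collections, coeffs (1), (1), (1)


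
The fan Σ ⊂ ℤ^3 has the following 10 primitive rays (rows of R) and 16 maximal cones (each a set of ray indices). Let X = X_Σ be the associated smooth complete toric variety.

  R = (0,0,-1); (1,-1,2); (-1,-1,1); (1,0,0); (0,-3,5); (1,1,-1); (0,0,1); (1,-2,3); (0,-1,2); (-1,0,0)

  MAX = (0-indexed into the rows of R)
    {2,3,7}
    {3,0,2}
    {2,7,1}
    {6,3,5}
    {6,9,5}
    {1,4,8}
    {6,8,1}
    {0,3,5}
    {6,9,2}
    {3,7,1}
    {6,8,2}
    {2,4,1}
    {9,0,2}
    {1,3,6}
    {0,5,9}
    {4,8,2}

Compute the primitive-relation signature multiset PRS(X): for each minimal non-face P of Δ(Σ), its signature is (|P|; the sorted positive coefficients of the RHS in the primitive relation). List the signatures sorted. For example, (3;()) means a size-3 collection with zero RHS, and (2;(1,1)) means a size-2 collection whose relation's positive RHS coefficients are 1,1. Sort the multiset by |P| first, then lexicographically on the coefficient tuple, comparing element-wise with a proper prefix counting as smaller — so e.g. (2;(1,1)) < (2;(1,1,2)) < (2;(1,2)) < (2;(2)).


Primitive collections (25):

  P = {0,6}:  v_{0} + v_{6} = 0  →  sig = (2;())
  P = {2,5}:  v_{2} + v_{5} = 0  →  sig = (2;())
  P = {3,9}:  v_{3} + v_{9} = 0  →  sig = (2;())
  P = {1,9}:  v_{1} + v_{9} = v_{8}  →  sig = (2;(1))
  P = {3,8}:  v_{3} + v_{8} = v_{1}  →  sig = (2;(1))
  P = {0,4}:  v_{0} + v_{4} = v_{2} + v_{7}  →  sig = (2;(1,1))
  P = {0,8}:  v_{0} + v_{8} = v_{2} + v_{3}  →  sig = (2;(1,1))
  P = {4,5}:  v_{4} + v_{5} = v_{1} + v_{8}  →  sig = (2;(1,1))
  P = {5,7}:  v_{5} + v_{7} = v_{1} + v_{3}  →  sig = (2;(1,1))
  P = {5,8}:  v_{5} + v_{8} = v_{3} + v_{6}  →  sig = (2;(1,1))
  P = {6,7}:  v_{6} + v_{7} = v_{1} + v_{8}  →  sig = (2;(1,1))
  P = {7,9}:  v_{7} + v_{9} = v_{1} + v_{2}  →  sig = (2;(1,1))
  P = {8,9}:  v_{8} + v_{9} = v_{2} + v_{6}  →  sig = (2;(1,1))
  P = {0,1}:  v_{0} + v_{1} = v_{2} + 2·v_{3}  →  sig = (2;(1,2))
  P = {1,5}:  v_{1} + v_{5} = 2·v_{3} + v_{6}  →  sig = (2;(1,2))
  P = {3,4}:  v_{3} + v_{4} = 2·v_{1} + v_{2}  →  sig = (2;(1,2))
  P = {4,9}:  v_{4} + v_{9} = v_{2} + 2·v_{8}  →  sig = (2;(1,2))
  P = {7,8}:  v_{7} + v_{8} = 2·v_{1} + v_{2}  →  sig = (2;(1,2))
  P = {0,7}:  v_{0} + v_{7} = 2·v_{2} + 3·v_{3}  →  sig = (2;(2,3))
  P = {4,7}:  v_{4} + v_{7} = 3·v_{1} + 2·v_{2}  →  sig = (2;(2,3))
  P = {4,6}:  v_{4} + v_{6} = 3·v_{8}  →  sig = (2;(3))
  P = {1,2,3}:  v_{1} + v_{2} + v_{3} = v_{7}  →  sig = (3;(1))
  P = {1,2,8}:  v_{1} + v_{2} + v_{8} = v_{4}  →  sig = (3;(1))
  P = {2,3,6}:  v_{2} + v_{3} + v_{6} = v_{8}  →  sig = (3;(1))
  P = {1,2,6}:  v_{1} + v_{2} + v_{6} = 2·v_{8}  →  sig = (3;(2))

so the primitive-relation signature multiset is
    |P|=2: 21 collections, coeffs (), (), (), (1), (1), (1,1), (1,1), (1,1), (1,1), (1,1), (1,1), (1,1), (1,1), (1,2), (1,2), (1,2), (1,2), (1,2), (2,3), (2,3), (3)
    |P|=3: 4 collections, coeffs (1), (1), (1), (2)


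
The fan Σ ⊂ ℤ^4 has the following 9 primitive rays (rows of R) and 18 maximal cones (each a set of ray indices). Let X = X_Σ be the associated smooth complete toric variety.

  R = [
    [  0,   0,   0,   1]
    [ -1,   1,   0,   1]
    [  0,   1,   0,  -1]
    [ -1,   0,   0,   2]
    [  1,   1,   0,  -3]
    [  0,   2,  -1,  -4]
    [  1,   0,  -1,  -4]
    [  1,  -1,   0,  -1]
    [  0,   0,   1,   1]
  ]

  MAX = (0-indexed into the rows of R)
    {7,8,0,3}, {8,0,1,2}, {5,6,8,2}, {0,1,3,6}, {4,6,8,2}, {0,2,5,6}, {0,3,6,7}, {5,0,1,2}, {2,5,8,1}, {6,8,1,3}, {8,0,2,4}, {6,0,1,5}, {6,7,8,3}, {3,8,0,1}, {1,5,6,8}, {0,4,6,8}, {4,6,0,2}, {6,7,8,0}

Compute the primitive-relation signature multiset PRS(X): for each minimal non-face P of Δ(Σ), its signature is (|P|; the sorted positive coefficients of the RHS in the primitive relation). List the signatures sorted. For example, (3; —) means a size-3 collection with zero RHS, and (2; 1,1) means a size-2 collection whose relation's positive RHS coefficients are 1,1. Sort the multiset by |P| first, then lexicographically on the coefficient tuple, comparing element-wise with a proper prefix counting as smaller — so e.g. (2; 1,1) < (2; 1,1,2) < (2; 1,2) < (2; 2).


Primitive collections (14):

  P={1,7}:  v_{1} + v_{7} = 0 — sig = (2; —)
  P={2,3}:  v_{2} + v_{3} = v_{1} — sig = (2; 1)
  P={3,4}:  v_{3} + v_{4} = v_{2} — sig = (2; 1)
  P={5,7}:  v_{5} + v_{7} = v_{2} + v_{6} — sig = (2; 1,1)
  P={2,7}:  v_{2} + v_{7} = v_{0} + v_{6} + v_{8} — sig = (2; 1,1,1)
  P={3,5}:  v_{3} + v_{5} = 2·v_{1} + v_{6} — sig = (2; 1,2)
  P={4,5}:  v_{4} + v_{5} = 3·v_{2} + v_{6} — sig = (2; 1,3)
  P={1,4}:  v_{1} + v_{4} = 2·v_{2} — sig = (2; 2)
  P={4,7}:  v_{4} + v_{7} = 2·v_{0} + 2·v_{6} + 2·v_{8} — sig = (2; 2,2,2)
  P={1,2,6}:  v_{1} + v_{2} + v_{6} = v_{5} — sig = (3; 1)
  P={0,5,8}:  v_{0} + v_{5} + v_{8} = 2·v_{2} — sig = (3; 2)
  P={0,3,6,8}:  v_{0} + v_{3} + v_{6} + v_{8} = 0 — sig = (4; —)
  P={0,1,6,8}:  v_{0} + v_{1} + v_{6} + v_{8} = v_{2} — sig = (4; 1)
  P={0,2,6,8}:  v_{0} + v_{2} + v_{6} + v_{8} = v_{4} — sig = (4; 1)

Sorted signature multiset PRS(X):
    |P|=2: 9 collections, coeffs (), (1), (1), (1,1), (1,1,1), (1,2), (1,3), (2), (2,2,2)
    |P|=3: 2 collections, coeffs (1), (2)
    |P|=4: 3 collections, coeffs (), (1), (1)


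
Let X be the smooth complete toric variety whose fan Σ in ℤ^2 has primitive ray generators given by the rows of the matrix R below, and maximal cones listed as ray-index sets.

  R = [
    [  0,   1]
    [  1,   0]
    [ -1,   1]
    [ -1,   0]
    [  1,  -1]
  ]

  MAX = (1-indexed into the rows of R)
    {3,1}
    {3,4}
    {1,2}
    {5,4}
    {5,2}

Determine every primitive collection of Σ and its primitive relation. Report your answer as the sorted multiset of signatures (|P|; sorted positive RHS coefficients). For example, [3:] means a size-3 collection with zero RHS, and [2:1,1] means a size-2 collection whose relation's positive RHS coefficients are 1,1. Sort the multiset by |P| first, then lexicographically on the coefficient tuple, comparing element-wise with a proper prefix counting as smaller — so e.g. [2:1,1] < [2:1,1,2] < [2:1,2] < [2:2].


Minimal non-faces — 5 found among 5 rays, 5 max cones:

  P = {2,4}:  v_{2} + v_{4} = 0  →  sig = [2:]
  P = {3,5}:  v_{3} + v_{5} = 0  →  sig = [2:]
  P = {1,4}:  v_{1} + v_{4} = v_{3}  →  sig = [2:1]
  P = {1,5}:  v_{1} + v_{5} = v_{2}  →  sig = [2:1]
  P = {2,3}:  v_{2} + v_{3} = v_{1}  →  sig = [2:1]

so the primitive-relation signature multiset is
{ [2:] ×2,  [2:1] ×3 }


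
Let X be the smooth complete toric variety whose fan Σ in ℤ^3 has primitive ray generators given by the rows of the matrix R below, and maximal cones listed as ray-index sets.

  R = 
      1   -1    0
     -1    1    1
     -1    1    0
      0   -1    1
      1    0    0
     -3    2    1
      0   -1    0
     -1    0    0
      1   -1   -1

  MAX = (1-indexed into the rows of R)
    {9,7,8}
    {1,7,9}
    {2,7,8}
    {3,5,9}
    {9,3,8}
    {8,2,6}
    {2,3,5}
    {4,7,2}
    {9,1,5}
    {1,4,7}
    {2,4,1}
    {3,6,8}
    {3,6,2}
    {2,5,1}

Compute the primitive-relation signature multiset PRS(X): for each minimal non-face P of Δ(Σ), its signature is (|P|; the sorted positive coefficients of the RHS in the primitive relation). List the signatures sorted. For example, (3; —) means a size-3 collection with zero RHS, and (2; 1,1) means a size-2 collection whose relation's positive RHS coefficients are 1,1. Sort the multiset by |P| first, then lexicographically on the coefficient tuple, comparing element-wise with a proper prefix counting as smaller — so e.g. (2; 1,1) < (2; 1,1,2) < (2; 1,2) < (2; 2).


The 17 primitive collections of Σ (r=9, n=3):

  P={1,3}:  v_{1} + v_{3} = 0  ⟹  sig = (2; —)
  P={2,9}:  v_{2} + v_{9} = 0  ⟹  sig = (2; —)
  P={5,8}:  v_{5} + v_{8} = 0  ⟹  sig = (2; —)
  P={1,8}:  v_{1} + v_{8} = v_{7}  ⟹  sig = (2; 1)
  P={3,7}:  v_{3} + v_{7} = v_{8}  ⟹  sig = (2; 1)
  P={5,7}:  v_{5} + v_{7} = v_{1}  ⟹  sig = (2; 1)
  P={1,6}:  v_{1} + v_{6} = v_{2} + v_{8}  ⟹  sig = (2; 1,1)
  P={3,4}:  v_{3} + v_{4} = v_{2} + v_{7}  ⟹  sig = (2; 1,1)
  P={4,9}:  v_{4} + v_{9} = v_{1} + v_{7}  ⟹  sig = (2; 1,1)
  P={5,6}:  v_{5} + v_{6} = v_{2} + v_{3}  ⟹  sig = (2; 1,1)
  P={6,9}:  v_{6} + v_{9} = v_{3} + v_{8}  ⟹  sig = (2; 1,1)
  P={4,6}:  v_{4} + v_{6} = 2·v_{2} + v_{7} + v_{8}  ⟹  sig = (2; 1,1,2)
  P={4,5}:  v_{4} + v_{5} = 2·v_{1} + v_{2}  ⟹  sig = (2; 1,2)
  P={4,8}:  v_{4} + v_{8} = v_{2} + 2·v_{7}  ⟹  sig = (2; 1,2)
  P={6,7}:  v_{6} + v_{7} = v_{2} + 2·v_{8}  ⟹  sig = (2; 1,2)
  P={1,2,7}:  v_{1} + v_{2} + v_{7} = v_{4}  ⟹  sig = (3; 1)
  P={2,3,8}:  v_{2} + v_{3} + v_{8} = v_{6}  ⟹  sig = (3; 1)

Signatures (|P|; sorted positive RHS coefficients), sorted:
[(2; —), (2; —), (2; —), (2; 1), (2; 1), (2; 1), (2; 1,1), (2; 1,1), (2; 1,1), (2; 1,1), (2; 1,1), (2; 1,1,2), (2; 1,2), (2; 1,2), (2; 1,2), (3; 1), (3; 1)]


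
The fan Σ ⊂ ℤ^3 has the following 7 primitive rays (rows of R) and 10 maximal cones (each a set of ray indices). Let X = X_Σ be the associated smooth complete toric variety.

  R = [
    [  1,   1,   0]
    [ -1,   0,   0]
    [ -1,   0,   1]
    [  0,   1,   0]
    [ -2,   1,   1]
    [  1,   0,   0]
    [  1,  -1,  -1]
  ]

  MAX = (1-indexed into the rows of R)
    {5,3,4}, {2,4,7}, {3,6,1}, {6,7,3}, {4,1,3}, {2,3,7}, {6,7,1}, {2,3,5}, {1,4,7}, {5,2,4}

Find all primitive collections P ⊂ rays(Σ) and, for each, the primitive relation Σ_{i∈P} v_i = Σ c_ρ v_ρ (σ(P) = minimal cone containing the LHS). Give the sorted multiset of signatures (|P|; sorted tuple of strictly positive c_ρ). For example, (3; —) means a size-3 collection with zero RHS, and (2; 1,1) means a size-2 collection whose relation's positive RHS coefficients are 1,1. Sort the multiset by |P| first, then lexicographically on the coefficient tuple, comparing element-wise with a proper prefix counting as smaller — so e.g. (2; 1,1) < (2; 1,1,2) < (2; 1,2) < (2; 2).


The 9 primitive collections of Σ (r=7, n=3):

  • {2,6}:  v_{2} + v_{6} = 0  ⟹  sig = (2; —)
  • {1,2}:  v_{1} + v_{2} = v_{4}  ⟹  sig = (2; 1)
  • {4,6}:  v_{4} + v_{6} = v_{1}  ⟹  sig = (2; 1)
  • {5,7}:  v_{5} + v_{7} = v_{2}  ⟹  sig = (2; 1)
  • {5,6}:  v_{5} + v_{6} = v_{3} + v_{4}  ⟹  sig = (2; 1,1)
  • {1,5}:  v_{1} + v_{5} = v_{3} + 2·v_{4}  ⟹  sig = (2; 1,2)
  • {3,4,7}:  v_{3} + v_{4} + v_{7} = 0  ⟹  sig = (3; —)
  • {1,3,7}:  v_{1} + v_{3} + v_{7} = v_{6}  ⟹  sig = (3; 1)
  • {2,3,4}:  v_{2} + v_{3} + v_{4} = v_{5}  ⟹  sig = (3; 1)

Hence PRS(X_Σ) =
    (2; —)
    (2; 1)
    (2; 1)
    (2; 1)
    (2; 1,1)
    (2; 1,2)
    (3; —)
    (3; 1)
    (3; 1)


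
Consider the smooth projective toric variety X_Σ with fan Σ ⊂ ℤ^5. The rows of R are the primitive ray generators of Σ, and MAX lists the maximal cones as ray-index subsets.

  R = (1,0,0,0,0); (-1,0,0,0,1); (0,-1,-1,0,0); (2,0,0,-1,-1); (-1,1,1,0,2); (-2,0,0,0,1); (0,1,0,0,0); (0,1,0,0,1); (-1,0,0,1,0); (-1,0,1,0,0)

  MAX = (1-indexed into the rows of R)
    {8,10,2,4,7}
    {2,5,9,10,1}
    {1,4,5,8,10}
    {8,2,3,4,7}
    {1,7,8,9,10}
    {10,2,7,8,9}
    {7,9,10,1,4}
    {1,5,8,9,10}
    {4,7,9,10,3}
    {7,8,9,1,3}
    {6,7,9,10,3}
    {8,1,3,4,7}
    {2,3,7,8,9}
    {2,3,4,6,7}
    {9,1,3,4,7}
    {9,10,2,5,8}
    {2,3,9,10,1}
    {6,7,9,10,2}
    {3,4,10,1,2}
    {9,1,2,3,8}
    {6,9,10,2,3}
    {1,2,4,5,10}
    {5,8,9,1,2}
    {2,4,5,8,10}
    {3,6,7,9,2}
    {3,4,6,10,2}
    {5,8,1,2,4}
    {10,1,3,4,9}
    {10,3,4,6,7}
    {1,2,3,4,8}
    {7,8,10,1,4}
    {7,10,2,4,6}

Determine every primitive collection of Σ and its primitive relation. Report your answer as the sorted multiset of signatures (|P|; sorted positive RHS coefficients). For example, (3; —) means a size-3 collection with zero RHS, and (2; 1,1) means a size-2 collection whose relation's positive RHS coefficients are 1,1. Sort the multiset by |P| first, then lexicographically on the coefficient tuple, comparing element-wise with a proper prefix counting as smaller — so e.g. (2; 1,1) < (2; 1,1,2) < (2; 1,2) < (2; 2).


The 14 primitive collections of Σ (r=10, n=5):

  • {1,6}:  v_{1} + v_{6} = v_{2} — sig = (2; 1)
  • {5,6}:  v_{5} + v_{6} = 2·v_{2} + v_{8} + v_{10} — sig = (2; 1,1,2)
  • {3,5}:  v_{3} + v_{5} = v_{1} + 2·v_{2} — sig = (2; 1,2)
  • {5,7}:  v_{5} + v_{7} = 2·v_{8} + v_{10} — sig = (2; 1,2)
  • {6,8}:  v_{6} + v_{8} = 2·v_{2} + v_{7} — sig = (2; 1,2)
  • {2,4,9}:  v_{2} + v_{4} + v_{9} = 0 — sig = (3; —)
  • {1,2,7}:  v_{1} + v_{2} + v_{7} = v_{8} — sig = (3; 1)
  • {3,8,10}:  v_{3} + v_{8} + v_{10} = v_{2} — sig = (3; 1)
  • {4,8,9}:  v_{4} + v_{8} + v_{9} = v_{1} + v_{7} — sig = (3; 1,1)
  • {4,5,9}:  v_{4} + v_{5} + v_{9} = v_{1} + v_{8} + v_{10} — sig = (3; 1,1,1)
  • {4,6,9}:  v_{4} + v_{6} + v_{9} = v_{3} + v_{7} + v_{10} — sig = (3; 1,1,1)
  • {1,3,7,10}:  v_{1} + v_{3} + v_{7} + v_{10} = 0 — sig = (4; —)
  • {1,2,8,10}:  v_{1} + v_{2} + v_{8} + v_{10} = v_{5} — sig = (4; 1)
  • {2,3,7,10}:  v_{2} + v_{3} + v_{7} + v_{10} = v_{6} — sig = (4; 1)

Hence PRS(X_Σ) =
[(2; 1), (2; 1,1,2), (2; 1,2), (2; 1,2), (2; 1,2), (3; —), (3; 1), (3; 1), (3; 1,1), (3; 1,1,1), (3; 1,1,1), (4; —), (4; 1), (4; 1)]


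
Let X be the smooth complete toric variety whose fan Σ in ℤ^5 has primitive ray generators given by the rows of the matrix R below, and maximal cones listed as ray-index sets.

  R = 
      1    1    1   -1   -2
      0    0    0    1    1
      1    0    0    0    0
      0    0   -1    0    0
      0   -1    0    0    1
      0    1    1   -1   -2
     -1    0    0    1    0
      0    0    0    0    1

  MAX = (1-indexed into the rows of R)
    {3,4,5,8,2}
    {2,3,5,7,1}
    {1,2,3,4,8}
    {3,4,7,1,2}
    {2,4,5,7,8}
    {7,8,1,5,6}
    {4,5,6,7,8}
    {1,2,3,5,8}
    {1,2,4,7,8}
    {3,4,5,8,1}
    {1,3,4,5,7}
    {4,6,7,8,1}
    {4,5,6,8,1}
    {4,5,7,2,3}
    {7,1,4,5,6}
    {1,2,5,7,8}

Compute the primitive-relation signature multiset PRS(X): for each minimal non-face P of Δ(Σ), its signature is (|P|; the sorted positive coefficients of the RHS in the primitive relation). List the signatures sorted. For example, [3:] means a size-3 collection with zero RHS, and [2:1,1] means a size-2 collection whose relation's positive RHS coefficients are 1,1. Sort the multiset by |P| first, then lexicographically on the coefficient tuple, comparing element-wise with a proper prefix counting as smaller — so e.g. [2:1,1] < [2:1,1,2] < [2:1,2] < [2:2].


|primitive collections| = 5. Relations:

  P={3,6}:  v_{3} + v_{6} = v_{1}  so sig = [2:1]
  P={2,6}:  v_{2} + v_{6} = v_{1} + v_{7} + v_{8}  so sig = [2:1,1,1]
  P={3,7,8}:  v_{3} + v_{7} + v_{8} = v_{2}  so sig = [3:1]
  P={1,2,4,5}:  v_{1} + v_{2} + v_{4} + v_{5} = v_{3}  so sig = [4:1]
  P={1,4,5,7,8}:  v_{1} + v_{4} + v_{5} + v_{7} + v_{8} = 0  so sig = [5:]

so the primitive-relation signature multiset is
    |P|=2: 2 collections, coeffs (1), (1,1,1)
    |P|=3: 1 collection, coeffs (1)
    |P|=4: 1 collection, coeffs (1)
    |P|=5: 1 collection, coeffs ()


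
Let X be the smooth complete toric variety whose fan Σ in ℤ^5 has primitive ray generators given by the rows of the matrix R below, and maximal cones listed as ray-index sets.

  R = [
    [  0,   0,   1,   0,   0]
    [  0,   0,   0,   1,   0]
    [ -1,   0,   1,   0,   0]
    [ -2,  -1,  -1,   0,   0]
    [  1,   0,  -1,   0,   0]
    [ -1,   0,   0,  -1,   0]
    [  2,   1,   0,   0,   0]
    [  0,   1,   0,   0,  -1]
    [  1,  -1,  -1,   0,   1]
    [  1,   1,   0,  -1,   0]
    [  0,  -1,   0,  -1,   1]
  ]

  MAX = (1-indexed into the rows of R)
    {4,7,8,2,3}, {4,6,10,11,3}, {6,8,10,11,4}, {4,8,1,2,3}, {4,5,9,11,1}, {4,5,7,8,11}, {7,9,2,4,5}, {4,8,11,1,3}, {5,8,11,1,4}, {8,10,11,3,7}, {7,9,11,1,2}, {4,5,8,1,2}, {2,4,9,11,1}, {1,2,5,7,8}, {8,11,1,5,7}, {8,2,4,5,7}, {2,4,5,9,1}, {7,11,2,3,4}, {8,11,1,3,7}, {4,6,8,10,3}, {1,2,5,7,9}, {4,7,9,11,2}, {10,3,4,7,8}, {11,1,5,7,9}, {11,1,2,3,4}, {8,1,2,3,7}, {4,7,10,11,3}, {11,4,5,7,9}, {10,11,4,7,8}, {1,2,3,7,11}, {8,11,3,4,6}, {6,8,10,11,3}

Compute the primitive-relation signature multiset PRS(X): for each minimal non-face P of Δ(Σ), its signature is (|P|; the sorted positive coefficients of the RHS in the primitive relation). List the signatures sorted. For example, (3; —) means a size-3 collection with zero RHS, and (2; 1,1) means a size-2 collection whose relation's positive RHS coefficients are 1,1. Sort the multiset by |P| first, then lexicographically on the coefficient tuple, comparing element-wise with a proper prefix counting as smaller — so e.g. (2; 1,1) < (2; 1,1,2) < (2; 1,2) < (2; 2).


The 17 primitive collections of Σ (r=11, n=5):

  • {3,5}:  v_{3} + v_{5} = 0  →  sig = (2; —)
  • {6,7}:  v_{6} + v_{7} = v_{10}  →  sig = (2; 1)
  • {8,9}:  v_{8} + v_{9} = v_{5}  →  sig = (2; 1)
  • {3,9}:  v_{3} + v_{9} = v_{2} + v_{11}  →  sig = (2; 1,1)
  • {1,6}:  v_{1} + v_{6} = v_{3} + v_{8} + v_{11}  →  sig = (2; 1,1,1)
  • {2,6}:  v_{2} + v_{6} = v_{3} + v_{4} + v_{7}  →  sig = (2; 1,1,1)
  • {6,9}:  v_{6} + v_{9} = v_{4} + v_{7} + v_{11}  →  sig = (2; 1,1,1)
  • {1,10}:  v_{1} + v_{10} = v_{3} + v_{7} + v_{8} + v_{11}  →  sig = (2; 1,1,1,1)
  • {5,6}:  v_{5} + v_{6} = v_{4} + v_{7} + v_{8} + v_{11}  →  sig = (2; 1,1,1,1)
  • {5,10}:  v_{5} + v_{10} = v_{4} + 2·v_{7} + v_{8} + v_{11}  →  sig = (2; 1,1,1,2)
  • {2,10}:  v_{2} + v_{10} = v_{3} + v_{4} + 2·v_{7}  →  sig = (2; 1,1,2)
  • {9,10}:  v_{9} + v_{10} = v_{4} + 2·v_{7} + v_{11}  →  sig = (2; 1,1,2)
  • {1,4,7}:  v_{1} + v_{4} + v_{7} = 0  →  sig = (3; —)
  • {2,8,11}:  v_{2} + v_{8} + v_{11} = 0  →  sig = (3; —)
  • {2,5,11}:  v_{2} + v_{5} + v_{11} = v_{9}  →  sig = (3; 1)
  • {3,4,7,8,11}:  v_{3} + v_{4} + v_{7} + v_{8} + v_{11} = v_{6}  →  sig = (5; 1)
  • {3,4,8,10,11}:  v_{3} + v_{4} + v_{8} + v_{10} + v_{11} = 2·v_{6}  →  sig = (5; 2)

Signatures (|P|; sorted positive RHS coefficients), sorted:
{ (2; —),  (2; 1) ×2,  (2; 1,1),  (2; 1,1,1) ×3,  (2; 1,1,1,1) ×2,  (2; 1,1,1,2),  (2; 1,1,2) ×2,  (3; —) ×2,  (3; 1),  (5; 1),  (5; 2) }


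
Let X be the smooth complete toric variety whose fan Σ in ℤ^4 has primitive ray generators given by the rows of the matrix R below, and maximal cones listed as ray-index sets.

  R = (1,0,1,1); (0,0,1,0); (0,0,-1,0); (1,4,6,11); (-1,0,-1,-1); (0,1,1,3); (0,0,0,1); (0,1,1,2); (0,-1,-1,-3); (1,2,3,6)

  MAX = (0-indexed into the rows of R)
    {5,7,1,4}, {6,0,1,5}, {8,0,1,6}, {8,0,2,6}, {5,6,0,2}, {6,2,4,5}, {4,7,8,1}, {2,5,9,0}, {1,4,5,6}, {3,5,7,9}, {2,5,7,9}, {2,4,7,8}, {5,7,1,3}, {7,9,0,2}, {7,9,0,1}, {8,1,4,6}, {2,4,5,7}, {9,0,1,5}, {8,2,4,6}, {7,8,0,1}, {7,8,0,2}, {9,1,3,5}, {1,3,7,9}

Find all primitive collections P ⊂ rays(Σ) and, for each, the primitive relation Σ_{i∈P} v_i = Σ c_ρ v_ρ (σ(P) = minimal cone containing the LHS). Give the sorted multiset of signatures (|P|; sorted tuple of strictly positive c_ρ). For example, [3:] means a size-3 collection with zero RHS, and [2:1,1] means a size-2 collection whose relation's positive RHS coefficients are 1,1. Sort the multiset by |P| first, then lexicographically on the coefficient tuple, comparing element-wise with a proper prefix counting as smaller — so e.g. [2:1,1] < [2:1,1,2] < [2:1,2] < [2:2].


The 14 primitive collections of Σ (r=10, n=4):

  P={0,4}:  v_{0} + v_{4} = 0 ; sig = [2:]
  P={1,2}:  v_{1} + v_{2} = 0 ; sig = [2:]
  P={5,8}:  v_{5} + v_{8} = 0 ; sig = [2:]
  P={6,7}:  v_{6} + v_{7} = v_{5} ; sig = [2:1]
  P={4,9}:  v_{4} + v_{9} = v_{5} + v_{7} ; sig = [2:1,1]
  P={8,9}:  v_{8} + v_{9} = v_{0} + v_{7} ; sig = [2:1,1]
  P={2,3}:  v_{2} + v_{3} = v_{5} + v_{7} + v_{9} ; sig = [2:1,1,1]
  P={3,8}:  v_{3} + v_{8} = v_{1} + v_{7} + v_{9} ; sig = [2:1,1,1]
  P={3,6}:  v_{3} + v_{6} = v_{1} + 2·v_{5} + v_{9} ; sig = [2:1,1,2]
  P={0,3}:  v_{0} + v_{3} = v_{1} + 2·v_{9} ; sig = [2:1,2]
  P={6,9}:  v_{6} + v_{9} = v_{0} + 2·v_{5} ; sig = [2:1,2]
  P={3,4}:  v_{3} + v_{4} = v_{1} + 2·v_{5} + 2·v_{7} ; sig = [2:1,2,2]
  P={0,5,7}:  v_{0} + v_{5} + v_{7} = v_{9} ; sig = [3:1]
  P={1,5,7,9}:  v_{1} + v_{5} + v_{7} + v_{9} = v_{3} ; sig = [4:1]

Signatures (|P|; sorted positive RHS coefficients), sorted:
{ [2:] ×3,  [2:1],  [2:1,1] ×2,  [2:1,1,1] ×2,  [2:1,1,2],  [2:1,2] ×2,  [2:1,2,2],  [3:1],  [4:1] }


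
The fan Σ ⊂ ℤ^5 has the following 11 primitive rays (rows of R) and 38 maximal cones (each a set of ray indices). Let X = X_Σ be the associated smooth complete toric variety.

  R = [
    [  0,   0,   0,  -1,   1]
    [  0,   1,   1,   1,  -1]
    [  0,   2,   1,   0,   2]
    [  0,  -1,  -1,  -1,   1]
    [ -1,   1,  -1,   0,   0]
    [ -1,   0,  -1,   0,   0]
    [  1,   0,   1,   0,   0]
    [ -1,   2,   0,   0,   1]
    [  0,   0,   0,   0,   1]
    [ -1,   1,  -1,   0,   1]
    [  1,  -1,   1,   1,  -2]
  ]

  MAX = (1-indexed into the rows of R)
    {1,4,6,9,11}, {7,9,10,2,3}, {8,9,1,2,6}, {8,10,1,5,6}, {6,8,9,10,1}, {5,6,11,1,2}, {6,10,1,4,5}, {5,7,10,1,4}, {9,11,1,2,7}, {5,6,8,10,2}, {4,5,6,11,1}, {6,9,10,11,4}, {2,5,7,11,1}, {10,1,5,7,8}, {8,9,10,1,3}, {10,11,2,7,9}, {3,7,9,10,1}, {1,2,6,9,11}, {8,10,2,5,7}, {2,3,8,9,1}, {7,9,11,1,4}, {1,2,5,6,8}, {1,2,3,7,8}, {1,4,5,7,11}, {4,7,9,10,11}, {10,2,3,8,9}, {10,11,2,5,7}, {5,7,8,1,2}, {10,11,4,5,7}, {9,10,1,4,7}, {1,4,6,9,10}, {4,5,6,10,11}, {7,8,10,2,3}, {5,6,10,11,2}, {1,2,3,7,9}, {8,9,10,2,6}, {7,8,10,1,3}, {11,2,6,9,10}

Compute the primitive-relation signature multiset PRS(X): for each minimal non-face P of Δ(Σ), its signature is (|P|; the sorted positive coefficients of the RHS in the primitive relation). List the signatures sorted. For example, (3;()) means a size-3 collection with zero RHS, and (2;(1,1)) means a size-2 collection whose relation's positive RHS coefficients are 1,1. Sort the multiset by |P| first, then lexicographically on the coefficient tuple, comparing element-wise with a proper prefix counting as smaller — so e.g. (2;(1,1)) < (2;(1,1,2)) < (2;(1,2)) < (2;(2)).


The 12 primitive collections of Σ (r=11, n=5):

  P={2,4}:  v_{2} + v_{4} = 0  ⇒ sig = (2;())
  P={6,7}:  v_{6} + v_{7} = 0  ⇒ sig = (2;())
  P={5,9}:  v_{5} + v_{9} = v_{10}  ⇒ sig = (2;(1))
  P={8,11}:  v_{8} + v_{11} = v_{2}  ⇒ sig = (2;(1))
  P={3,6}:  v_{3} + v_{6} = v_{8} + v_{9}  ⇒ sig = (2;(1,1))
  P={4,8}:  v_{4} + v_{8} = v_{1} + v_{10}  ⇒ sig = (2;(1,1))
  P={3,5}:  v_{3} + v_{5} = v_{7} + v_{8} + v_{10}  ⇒ sig = (2;(1,1,1))
  P={3,11}:  v_{3} + v_{11} = v_{2} + v_{7} + v_{9}  ⇒ sig = (2;(1,1,1))
  P={3,4}:  v_{3} + v_{4} = v_{1} + v_{7} + v_{9} + v_{10}  ⇒ sig = (2;(1,1,1,1))
  P={1,10,11}:  v_{1} + v_{10} + v_{11} = 0  ⇒ sig = (3;())
  P={1,2,10}:  v_{1} + v_{2} + v_{10} = v_{8}  ⇒ sig = (3;(1))
  P={7,8,9}:  v_{7} + v_{8} + v_{9} = v_{3}  ⇒ sig = (3;(1))

Signatures (|P|; sorted positive RHS coefficients), sorted:
[(2;()), (2;()), (2;(1)), (2;(1)), (2;(1,1)), (2;(1,1)), (2;(1,1,1)), (2;(1,1,1)), (2;(1,1,1,1)), (3;()), (3;(1)), (3;(1))]


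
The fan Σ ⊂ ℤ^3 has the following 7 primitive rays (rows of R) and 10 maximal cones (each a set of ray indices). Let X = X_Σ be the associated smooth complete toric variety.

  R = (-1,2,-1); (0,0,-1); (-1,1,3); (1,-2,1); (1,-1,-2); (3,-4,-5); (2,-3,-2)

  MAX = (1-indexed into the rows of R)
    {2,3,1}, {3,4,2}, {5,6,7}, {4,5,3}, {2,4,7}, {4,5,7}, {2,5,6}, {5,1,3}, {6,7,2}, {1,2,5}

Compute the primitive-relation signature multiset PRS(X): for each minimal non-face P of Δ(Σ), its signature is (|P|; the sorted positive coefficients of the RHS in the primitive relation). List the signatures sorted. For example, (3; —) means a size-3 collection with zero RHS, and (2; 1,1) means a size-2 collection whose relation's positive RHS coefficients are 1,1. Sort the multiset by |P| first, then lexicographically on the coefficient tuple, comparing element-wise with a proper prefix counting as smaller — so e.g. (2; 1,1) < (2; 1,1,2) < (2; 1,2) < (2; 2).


Δ(Σ) — 7 vertices, 9 min non-faces:

  {1,4}:  v_{1} + v_{4} = 0  ⟹  sig = (2; —)
  {3,6}:  v_{3} + v_{6} = v_{7}  ⟹  sig = (2; 1)
  {3,7}:  v_{3} + v_{7} = v_{4}  ⟹  sig = (2; 1)
  {1,7}:  v_{1} + v_{7} = v_{2} + v_{5}  ⟹  sig = (2; 1,1)
  {4,6}:  v_{4} + v_{6} = 2·v_{7}  ⟹  sig = (2; 2)
  {1,6}:  v_{1} + v_{6} = 2·v_{2} + 2·v_{5}  ⟹  sig = (2; 2,2)
  {2,3,5}:  v_{2} + v_{3} + v_{5} = 0  ⟹  sig = (3; —)
  {2,4,5}:  v_{2} + v_{4} + v_{5} = v_{7}  ⟹  sig = (3; 1)
  {2,5,7}:  v_{2} + v_{5} + v_{7} = v_{6}  ⟹  sig = (3; 1)

so the primitive-relation signature multiset is
[(2; —), (2; 1), (2; 1), (2; 1,1), (2; 2), (2; 2,2), (3; —), (3; 1), (3; 1)]


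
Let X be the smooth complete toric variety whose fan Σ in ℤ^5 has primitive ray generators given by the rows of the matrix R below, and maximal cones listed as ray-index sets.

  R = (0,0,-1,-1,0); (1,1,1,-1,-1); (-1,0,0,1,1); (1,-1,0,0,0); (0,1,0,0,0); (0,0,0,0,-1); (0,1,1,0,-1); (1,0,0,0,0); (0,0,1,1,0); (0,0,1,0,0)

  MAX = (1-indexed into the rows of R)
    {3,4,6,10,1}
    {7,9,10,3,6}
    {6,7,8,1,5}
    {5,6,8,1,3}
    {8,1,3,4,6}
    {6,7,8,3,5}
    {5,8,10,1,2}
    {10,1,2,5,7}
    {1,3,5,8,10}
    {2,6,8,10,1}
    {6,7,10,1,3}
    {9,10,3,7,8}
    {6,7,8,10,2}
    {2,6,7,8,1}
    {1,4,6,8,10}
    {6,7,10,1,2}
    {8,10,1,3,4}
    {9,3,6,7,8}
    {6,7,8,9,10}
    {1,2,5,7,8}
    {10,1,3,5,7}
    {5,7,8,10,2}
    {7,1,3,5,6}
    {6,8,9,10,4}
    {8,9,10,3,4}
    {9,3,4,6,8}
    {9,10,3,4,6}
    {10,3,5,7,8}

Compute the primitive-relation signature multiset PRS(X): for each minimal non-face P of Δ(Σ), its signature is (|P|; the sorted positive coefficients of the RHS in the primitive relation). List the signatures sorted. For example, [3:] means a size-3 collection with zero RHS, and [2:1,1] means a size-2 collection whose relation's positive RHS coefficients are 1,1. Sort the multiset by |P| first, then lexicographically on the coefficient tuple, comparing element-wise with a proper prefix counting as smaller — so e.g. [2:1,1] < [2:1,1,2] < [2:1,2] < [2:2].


Σ has 12 primitive collections:

  {1,9}:  v_{1} + v_{9} = 0 ; sig = [2:]
  {4,5}:  v_{4} + v_{5} = v_{8} ; sig = [2:1]
  {2,3}:  v_{2} + v_{3} = v_{5} + v_{10} ; sig = [2:1,1]
  {2,9}:  v_{2} + v_{9} = v_{7} + v_{8} + v_{10} ; sig = [2:1,1,1]
  {4,7}:  v_{4} + v_{7} = v_{6} + v_{8} + v_{10} ; sig = [2:1,1,1]
  {5,9}:  v_{5} + v_{9} = v_{3} + v_{7} + v_{8} ; sig = [2:1,1,1]
  {2,4}:  v_{2} + v_{4} = v_{1} + v_{6} + 2·v_{8} + 2·v_{10} ; sig = [2:1,1,2,2]
  {5,6,10}:  v_{5} + v_{6} + v_{10} = v_{7} ; sig = [3:1]
  {2,5,6}:  v_{2} + v_{5} + v_{6} = v_{1} + 2·v_{7} + v_{8} ; sig = [3:1,1,2]
  {1,3,7,8}:  v_{1} + v_{3} + v_{7} + v_{8} = v_{5} ; sig = [4:1]
  {1,7,8,10}:  v_{1} + v_{7} + v_{8} + v_{10} = v_{2} ; sig = [4:1]
  {3,6,8,10}:  v_{3} + v_{6} + v_{8} + v_{10} = v_{9} ; sig = [4:1]

Hence PRS(X_Σ) =
    |P|=2: 7 collections, coeffs (), (1), (1,1), (1,1,1), (1,1,1), (1,1,1), (1,1,2,2)
    |P|=3: 2 collections, coeffs (1), (1,1,2)
    |P|=4: 3 collections, coeffs (1), (1), (1)
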